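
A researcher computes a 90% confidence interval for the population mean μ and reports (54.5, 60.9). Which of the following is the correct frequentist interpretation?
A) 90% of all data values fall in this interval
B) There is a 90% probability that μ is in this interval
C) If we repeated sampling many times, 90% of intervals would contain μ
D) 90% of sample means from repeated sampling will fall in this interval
C

A) Wrong — a CI is about the parameter μ, not individual data values.
B) Wrong — μ is fixed; the randomness lives in the interval, not in μ.
C) Correct — this is the frequentist long-run coverage interpretation.
D) Wrong — coverage applies to intervals containing μ, not to future x̄ values.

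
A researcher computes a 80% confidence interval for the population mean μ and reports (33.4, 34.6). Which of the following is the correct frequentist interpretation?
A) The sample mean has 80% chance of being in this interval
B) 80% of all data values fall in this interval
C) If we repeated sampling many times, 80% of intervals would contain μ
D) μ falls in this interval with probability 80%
C

A) Wrong — x̄ is observed and sits in the interval by construction.
B) Wrong — a CI is about the parameter μ, not individual data values.
C) Correct — this is the frequentist long-run coverage interpretation.
D) Wrong — μ is fixed; the randomness lives in the interval, not in μ.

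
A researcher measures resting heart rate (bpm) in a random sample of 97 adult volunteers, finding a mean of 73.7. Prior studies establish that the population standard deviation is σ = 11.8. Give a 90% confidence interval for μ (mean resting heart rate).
(71.73, 75.67)

z-interval (σ known):
z* = 1.645 for 90% confidence

Margin of error = z* · σ/√n = 1.645 · 11.8/√97 = 1.97

CI: (73.7 - 1.97, 73.7 + 1.97) = (71.73, 75.67)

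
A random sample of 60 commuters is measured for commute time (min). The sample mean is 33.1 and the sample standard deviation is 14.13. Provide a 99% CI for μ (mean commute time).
(28.24, 37.96)

t-interval (σ unknown):
df = n - 1 = 59
t* = 2.662 for 99% confidence

Margin of error = t* · s/√n = 2.662 · 14.13/√60 = 4.86

CI: (28.24, 37.96)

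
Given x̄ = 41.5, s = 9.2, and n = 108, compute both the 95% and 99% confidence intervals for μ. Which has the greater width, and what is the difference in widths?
99% CI is wider by 1.13

df = 107
95% CI: t* = 1.982, (39.75, 43.25), width = 2 · t* · s/√n = 3.51
99% CI: t* = 2.623, (39.18, 43.82), width = 2 · t* · s/√n = 4.64

The 99% CI is wider by 4.64 - 3.51 = 1.13.
Higher confidence requires a wider interval.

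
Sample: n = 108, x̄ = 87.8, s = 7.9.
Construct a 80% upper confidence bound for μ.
μ ≤ 88.44

Upper bound (one-sided):
t* = 0.845 (one-sided for 80%)
Upper bound = x̄ + t* · s/√n = 87.8 + 0.845 · 7.9/√108 = 88.44

We are 80% confident that μ ≤ 88.44.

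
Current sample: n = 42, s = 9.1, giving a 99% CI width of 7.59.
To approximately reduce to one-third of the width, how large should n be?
n ≈ 378

CI width ∝ 1/√n
To reduce width by factor 3, need √n to grow by 3 → need 3² = 9 times as many samples.

Current: n = 42, width = 7.59
New: n = 378, width ≈ 2.42

Width reduced by factor of 7.59/2.42 = 3.14.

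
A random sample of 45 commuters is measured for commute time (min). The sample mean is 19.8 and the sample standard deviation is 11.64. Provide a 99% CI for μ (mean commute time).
(15.13, 24.47)

t-interval (σ unknown):
df = n - 1 = 44
t* = 2.692 for 99% confidence

Margin of error = t* · s/√n = 2.692 · 11.64/√45 = 4.67

CI: (15.13, 24.47)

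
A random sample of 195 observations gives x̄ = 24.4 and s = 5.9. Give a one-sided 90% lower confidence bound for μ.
μ ≥ 23.86

Lower bound (one-sided):
t* = 1.286 (one-sided for 90%)
Lower bound = x̄ - t* · s/√n = 24.4 - 1.286 · 5.9/√195 = 23.86

We are 90% confident that μ ≥ 23.86.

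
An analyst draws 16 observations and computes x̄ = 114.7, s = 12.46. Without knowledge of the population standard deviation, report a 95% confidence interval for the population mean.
(108.06, 121.34)

t-interval (σ unknown):
df = n - 1 = 15
t* = 2.131 for 95% confidence

Margin of error = t* · s/√n = 2.131 · 12.46/√16 = 6.64

CI: (108.06, 121.34)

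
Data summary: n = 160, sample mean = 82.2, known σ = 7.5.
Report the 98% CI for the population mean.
(80.82, 83.58)

z-interval (σ known):
z* = 2.326 for 98% confidence

Margin of error = z* · σ/√n = 2.326 · 7.5/√160 = 1.38

CI: (82.2 - 1.38, 82.2 + 1.38) = (80.82, 83.58)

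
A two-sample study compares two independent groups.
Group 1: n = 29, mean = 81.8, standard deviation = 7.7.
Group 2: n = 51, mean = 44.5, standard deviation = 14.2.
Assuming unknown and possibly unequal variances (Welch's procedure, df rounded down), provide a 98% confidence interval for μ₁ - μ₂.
(31.48, 43.12)

Difference: x̄₁ - x̄₂ = 37.30
SE = √(s₁²/n₁ + s₂²/n₂) = √(7.7²/29 + 14.2²/51) = 2.4491
df = 77.89 → 77 (Welch–Satterthwaite, rounded down)
t* = 2.376

CI: 37.30 ± 2.376 · 2.4491 = 37.30 ± 5.82 = (31.48, 43.12)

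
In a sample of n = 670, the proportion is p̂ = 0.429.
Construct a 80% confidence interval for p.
(0.404, 0.454)

Proportion CI:
SE = √(p̂(1-p̂)/n) = √(0.429 · 0.571 / 670) = 0.01912

z* = 1.282
Margin = z* · SE = 1.282 · 0.01912 = 0.0245

CI: 0.429 ± 0.0245 = (0.404, 0.454)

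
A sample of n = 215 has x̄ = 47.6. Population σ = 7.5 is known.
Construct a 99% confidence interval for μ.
(46.28, 48.92)

z-interval (σ known):
z* = 2.576 for 99% confidence

Margin of error = z* · σ/√n = 2.576 · 7.5/√215 = 1.32

CI: (47.6 - 1.32, 47.6 + 1.32) = (46.28, 48.92)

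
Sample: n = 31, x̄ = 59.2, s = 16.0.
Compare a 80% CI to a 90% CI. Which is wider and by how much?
90% CI is wider by 2.22

df = 30
80% CI: t* = 1.310, (55.44, 62.96), width = 2 · t* · s/√n = 7.53
90% CI: t* = 1.697, (54.32, 64.08), width = 2 · t* · s/√n = 9.75

The 90% CI is wider by 9.75 - 7.53 = 2.22.
Higher confidence requires a wider interval.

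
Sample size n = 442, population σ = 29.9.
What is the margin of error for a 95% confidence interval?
Margin of error = 2.79

Margin of error = z* · σ/√n
= 1.960 · 29.9/√442
= 1.960 · 29.9/21.0238
= 2.79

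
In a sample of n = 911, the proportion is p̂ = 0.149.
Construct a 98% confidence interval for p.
(0.122, 0.176)

Proportion CI:
SE = √(p̂(1-p̂)/n) = √(0.149 · 0.851 / 911) = 0.01180

z* = 2.326
Margin = z* · SE = 2.326 · 0.01180 = 0.0274

CI: 0.149 ± 0.0274 = (0.122, 0.176)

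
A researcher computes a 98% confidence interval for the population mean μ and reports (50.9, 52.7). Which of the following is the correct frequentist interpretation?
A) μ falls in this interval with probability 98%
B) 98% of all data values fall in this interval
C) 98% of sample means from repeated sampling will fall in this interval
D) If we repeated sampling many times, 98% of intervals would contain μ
D

A) Wrong — μ is fixed; the randomness lives in the interval, not in μ.
B) Wrong — a CI is about the parameter μ, not individual data values.
C) Wrong — coverage applies to intervals containing μ, not to future x̄ values.
D) Correct — this is the frequentist long-run coverage interpretation.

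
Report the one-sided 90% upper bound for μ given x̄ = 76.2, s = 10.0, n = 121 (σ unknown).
μ ≤ 77.37

Upper bound (one-sided):
t* = 1.289 (one-sided for 90%)
Upper bound = x̄ + t* · s/√n = 76.2 + 1.289 · 10.0/√121 = 77.37

We are 90% confident that μ ≤ 77.37.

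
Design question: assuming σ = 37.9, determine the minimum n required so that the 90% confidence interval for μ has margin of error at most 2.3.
n ≥ 735

For margin E ≤ 2.3:
n ≥ (z* · σ / E)²
n ≥ (1.645 · 37.9 / 2.3)²
n ≥ 734.78

Minimum n = 735 (rounding up)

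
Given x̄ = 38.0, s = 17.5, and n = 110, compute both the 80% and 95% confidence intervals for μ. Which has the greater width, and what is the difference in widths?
95% CI is wider by 2.31

df = 109
80% CI: t* = 1.289, (35.85, 40.15), width = 2 · t* · s/√n = 4.30
95% CI: t* = 1.982, (34.69, 41.31), width = 2 · t* · s/√n = 6.61

The 95% CI is wider by 6.61 - 4.30 = 2.31.
Higher confidence requires a wider interval.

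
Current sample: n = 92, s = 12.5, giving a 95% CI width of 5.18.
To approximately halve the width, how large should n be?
n ≈ 368

CI width ∝ 1/√n
To reduce width by factor 2, need √n to grow by 2 → need 2² = 4 times as many samples.

Current: n = 92, width = 5.18
New: n = 368, width ≈ 2.56

Width reduced by factor of 5.18/2.56 = 2.02.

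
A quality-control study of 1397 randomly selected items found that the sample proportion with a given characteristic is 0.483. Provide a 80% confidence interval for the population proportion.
(0.466, 0.500)

Proportion CI:
SE = √(p̂(1-p̂)/n) = √(0.483 · 0.517 / 1397) = 0.01337

z* = 1.282
Margin = z* · SE = 1.282 · 0.01337 = 0.0171

CI: 0.483 ± 0.0171 = (0.466, 0.500)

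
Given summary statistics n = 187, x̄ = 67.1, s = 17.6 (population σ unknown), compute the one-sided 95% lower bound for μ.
μ ≥ 64.97

Lower bound (one-sided):
t* = 1.653 (one-sided for 95%)
Lower bound = x̄ - t* · s/√n = 67.1 - 1.653 · 17.6/√187 = 64.97

We are 95% confident that μ ≥ 64.97.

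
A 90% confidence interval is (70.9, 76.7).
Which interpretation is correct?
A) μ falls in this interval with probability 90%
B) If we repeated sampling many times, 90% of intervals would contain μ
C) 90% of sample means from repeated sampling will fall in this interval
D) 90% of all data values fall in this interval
B

A) Wrong — μ is fixed; the randomness lives in the interval, not in μ.
B) Correct — this is the frequentist long-run coverage interpretation.
C) Wrong — coverage applies to intervals containing μ, not to future x̄ values.
D) Wrong — a CI is about the parameter μ, not individual data values.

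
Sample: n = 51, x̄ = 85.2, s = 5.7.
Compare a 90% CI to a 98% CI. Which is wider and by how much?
98% CI is wider by 1.16

df = 50
90% CI: t* = 1.676, (83.86, 86.54), width = 2 · t* · s/√n = 2.68
98% CI: t* = 2.403, (83.28, 87.12), width = 2 · t* · s/√n = 3.84

The 98% CI is wider by 3.84 - 2.68 = 1.16.
Higher confidence requires a wider interval.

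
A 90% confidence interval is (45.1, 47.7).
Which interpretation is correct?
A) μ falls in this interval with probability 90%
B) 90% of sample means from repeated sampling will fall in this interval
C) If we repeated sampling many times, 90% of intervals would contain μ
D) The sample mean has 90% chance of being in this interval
C

A) Wrong — μ is fixed; the randomness lives in the interval, not in μ.
B) Wrong — coverage applies to intervals containing μ, not to future x̄ values.
C) Correct — this is the frequentist long-run coverage interpretation.
D) Wrong — x̄ is observed and sits in the interval by construction.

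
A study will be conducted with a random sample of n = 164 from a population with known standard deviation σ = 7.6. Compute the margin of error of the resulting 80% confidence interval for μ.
Margin of error = 0.76

Margin of error = z* · σ/√n
= 1.282 · 7.6/√164
= 1.282 · 7.6/12.8062
= 0.76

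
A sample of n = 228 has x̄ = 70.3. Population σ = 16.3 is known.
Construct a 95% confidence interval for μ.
(68.18, 72.42)

z-interval (σ known):
z* = 1.960 for 95% confidence

Margin of error = z* · σ/√n = 1.960 · 16.3/√228 = 2.12

CI: (70.3 - 2.12, 70.3 + 2.12) = (68.18, 72.42)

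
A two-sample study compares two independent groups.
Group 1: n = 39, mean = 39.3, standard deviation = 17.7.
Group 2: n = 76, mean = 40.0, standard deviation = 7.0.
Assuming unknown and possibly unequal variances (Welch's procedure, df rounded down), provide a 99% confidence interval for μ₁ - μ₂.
(-8.63, 7.23)

Difference: x̄₁ - x̄₂ = -0.70
SE = √(s₁²/n₁ + s₂²/n₂) = √(17.7²/39 + 7.0²/76) = 2.9458
df = 44.20 → 44 (Welch–Satterthwaite, rounded down)
t* = 2.692

CI: -0.70 ± 2.692 · 2.9458 = -0.70 ± 7.93 = (-8.63, 7.23)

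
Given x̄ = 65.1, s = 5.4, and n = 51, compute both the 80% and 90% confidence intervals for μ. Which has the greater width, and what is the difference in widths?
90% CI is wider by 0.57

df = 50
80% CI: t* = 1.299, (64.12, 66.08), width = 2 · t* · s/√n = 1.96
90% CI: t* = 1.676, (63.83, 66.37), width = 2 · t* · s/√n = 2.53

The 90% CI is wider by 2.53 - 1.96 = 0.57.
Higher confidence requires a wider interval.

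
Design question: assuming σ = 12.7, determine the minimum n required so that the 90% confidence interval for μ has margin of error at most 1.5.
n ≥ 194

For margin E ≤ 1.5:
n ≥ (z* · σ / E)²
n ≥ (1.645 · 12.7 / 1.5)²
n ≥ 193.98

Minimum n = 194 (rounding up)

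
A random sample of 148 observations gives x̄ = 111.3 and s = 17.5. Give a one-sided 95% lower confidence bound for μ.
μ ≥ 108.92

Lower bound (one-sided):
t* = 1.655 (one-sided for 95%)
Lower bound = x̄ - t* · s/√n = 111.3 - 1.655 · 17.5/√148 = 108.92

We are 95% confident that μ ≥ 108.92.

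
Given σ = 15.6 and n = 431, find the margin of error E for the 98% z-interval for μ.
Margin of error = 1.75

Margin of error = z* · σ/√n
= 2.326 · 15.6/√431
= 2.326 · 15.6/20.7605
= 1.75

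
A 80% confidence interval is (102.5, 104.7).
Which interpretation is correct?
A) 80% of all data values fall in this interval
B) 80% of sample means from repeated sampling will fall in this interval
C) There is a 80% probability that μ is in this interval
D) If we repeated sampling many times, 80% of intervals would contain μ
D

A) Wrong — a CI is about the parameter μ, not individual data values.
B) Wrong — coverage applies to intervals containing μ, not to future x̄ values.
C) Wrong — μ is fixed; the randomness lives in the interval, not in μ.
D) Correct — this is the frequentist long-run coverage interpretation.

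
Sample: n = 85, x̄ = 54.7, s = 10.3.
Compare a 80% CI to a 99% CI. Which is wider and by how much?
99% CI is wider by 3.00

df = 84
80% CI: t* = 1.292, (53.26, 56.14), width = 2 · t* · s/√n = 2.89
99% CI: t* = 2.636, (51.76, 57.64), width = 2 · t* · s/√n = 5.89

The 99% CI is wider by 5.89 - 2.89 = 3.00.
Higher confidence requires a wider interval.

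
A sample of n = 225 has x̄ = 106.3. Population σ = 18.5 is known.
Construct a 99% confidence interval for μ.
(103.12, 109.48)

z-interval (σ known):
z* = 2.576 for 99% confidence

Margin of error = z* · σ/√n = 2.576 · 18.5/√225 = 3.18

CI: (106.3 - 3.18, 106.3 + 3.18) = (103.12, 109.48)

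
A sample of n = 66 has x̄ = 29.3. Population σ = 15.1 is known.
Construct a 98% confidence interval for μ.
(24.98, 33.62)

z-interval (σ known):
z* = 2.326 for 98% confidence

Margin of error = z* · σ/√n = 2.326 · 15.1/√66 = 4.32

CI: (29.3 - 4.32, 29.3 + 4.32) = (24.98, 33.62)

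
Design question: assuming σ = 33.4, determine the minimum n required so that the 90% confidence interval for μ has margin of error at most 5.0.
n ≥ 121

For margin E ≤ 5.0:
n ≥ (z* · σ / E)²
n ≥ (1.645 · 33.4 / 5.0)²
n ≥ 120.75

Minimum n = 121 (rounding up)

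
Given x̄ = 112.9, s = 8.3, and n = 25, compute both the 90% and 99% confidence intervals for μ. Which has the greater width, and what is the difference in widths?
99% CI is wider by 3.61

df = 24
90% CI: t* = 1.711, (110.06, 115.74), width = 2 · t* · s/√n = 5.68
99% CI: t* = 2.797, (108.26, 117.54), width = 2 · t* · s/√n = 9.29

The 99% CI is wider by 9.29 - 5.68 = 3.61.
Higher confidence requires a wider interval.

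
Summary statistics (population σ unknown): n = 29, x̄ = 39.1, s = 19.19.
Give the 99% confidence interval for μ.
(29.25, 48.95)

t-interval (σ unknown):
df = n - 1 = 28
t* = 2.763 for 99% confidence

Margin of error = t* · s/√n = 2.763 · 19.19/√29 = 9.85

CI: (29.25, 48.95)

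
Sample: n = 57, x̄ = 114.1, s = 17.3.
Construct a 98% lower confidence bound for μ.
μ ≥ 109.28

Lower bound (one-sided):
t* = 2.103 (one-sided for 98%)
Lower bound = x̄ - t* · s/√n = 114.1 - 2.103 · 17.3/√57 = 109.28

We are 98% confident that μ ≥ 109.28.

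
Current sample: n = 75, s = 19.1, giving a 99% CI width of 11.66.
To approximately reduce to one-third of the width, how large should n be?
n ≈ 675

CI width ∝ 1/√n
To reduce width by factor 3, need √n to grow by 3 → need 3² = 9 times as many samples.

Current: n = 75, width = 11.66
New: n = 675, width ≈ 3.80

Width reduced by factor of 11.66/3.80 = 3.07.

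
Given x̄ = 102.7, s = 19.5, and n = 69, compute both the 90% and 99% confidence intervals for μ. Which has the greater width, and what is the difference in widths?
99% CI is wider by 4.61

df = 68
90% CI: t* = 1.668, (98.78, 106.62), width = 2 · t* · s/√n = 7.83
99% CI: t* = 2.650, (96.48, 108.92), width = 2 · t* · s/√n = 12.44

The 99% CI is wider by 12.44 - 7.83 = 4.61.
Higher confidence requires a wider interval.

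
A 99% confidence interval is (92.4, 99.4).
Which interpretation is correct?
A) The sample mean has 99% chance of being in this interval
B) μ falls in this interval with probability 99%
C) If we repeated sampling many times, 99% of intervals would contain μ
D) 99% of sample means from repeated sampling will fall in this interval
C

A) Wrong — x̄ is observed and sits in the interval by construction.
B) Wrong — μ is fixed; the randomness lives in the interval, not in μ.
C) Correct — this is the frequentist long-run coverage interpretation.
D) Wrong — coverage applies to intervals containing μ, not to future x̄ values.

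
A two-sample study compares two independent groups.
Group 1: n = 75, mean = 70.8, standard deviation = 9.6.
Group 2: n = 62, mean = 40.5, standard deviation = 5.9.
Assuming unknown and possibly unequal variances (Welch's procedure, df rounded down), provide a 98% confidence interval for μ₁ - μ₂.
(27.15, 33.45)

Difference: x̄₁ - x̄₂ = 30.30
SE = √(s₁²/n₁ + s₂²/n₂) = √(9.6²/75 + 5.9²/62) = 1.3380
df = 125.33 → 125 (Welch–Satterthwaite, rounded down)
t* = 2.357

CI: 30.30 ± 2.357 · 1.3380 = 30.30 ± 3.15 = (27.15, 33.45)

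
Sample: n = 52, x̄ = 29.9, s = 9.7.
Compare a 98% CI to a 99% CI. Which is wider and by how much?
99% CI is wider by 0.74

df = 51
98% CI: t* = 2.402, (26.67, 33.13), width = 2 · t* · s/√n = 6.46
99% CI: t* = 2.676, (26.30, 33.50), width = 2 · t* · s/√n = 7.20

The 99% CI is wider by 7.20 - 6.46 = 0.74.
Higher confidence requires a wider interval.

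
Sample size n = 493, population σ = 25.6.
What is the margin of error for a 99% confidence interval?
Margin of error = 2.97

Margin of error = z* · σ/√n
= 2.576 · 25.6/√493
= 2.576 · 25.6/22.2036
= 2.97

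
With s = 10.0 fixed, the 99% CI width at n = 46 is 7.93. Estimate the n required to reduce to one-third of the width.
n ≈ 414

CI width ∝ 1/√n
To reduce width by factor 3, need √n to grow by 3 → need 3² = 9 times as many samples.

Current: n = 46, width = 7.93
New: n = 414, width ≈ 2.54

Width reduced by factor of 7.93/2.54 = 3.12.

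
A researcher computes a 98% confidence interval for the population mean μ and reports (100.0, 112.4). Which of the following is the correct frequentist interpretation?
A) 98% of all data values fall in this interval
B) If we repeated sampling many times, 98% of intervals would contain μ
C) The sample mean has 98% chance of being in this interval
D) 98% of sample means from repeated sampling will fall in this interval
B

A) Wrong — a CI is about the parameter μ, not individual data values.
B) Correct — this is the frequentist long-run coverage interpretation.
C) Wrong — x̄ is observed and sits in the interval by construction.
D) Wrong — coverage applies to intervals containing μ, not to future x̄ values.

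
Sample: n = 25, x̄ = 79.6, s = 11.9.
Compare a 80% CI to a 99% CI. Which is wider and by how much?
99% CI is wider by 7.04

df = 24
80% CI: t* = 1.318, (76.46, 82.74), width = 2 · t* · s/√n = 6.27
99% CI: t* = 2.797, (72.94, 86.26), width = 2 · t* · s/√n = 13.31

The 99% CI is wider by 13.31 - 6.27 = 7.04.
Higher confidence requires a wider interval.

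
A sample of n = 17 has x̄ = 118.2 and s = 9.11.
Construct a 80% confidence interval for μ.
(115.25, 121.15)

t-interval (σ unknown):
df = n - 1 = 16
t* = 1.337 for 80% confidence

Margin of error = t* · s/√n = 1.337 · 9.11/√17 = 2.95

CI: (115.25, 121.15)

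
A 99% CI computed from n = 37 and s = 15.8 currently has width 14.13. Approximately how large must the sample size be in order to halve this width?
n ≈ 148

CI width ∝ 1/√n
To reduce width by factor 2, need √n to grow by 2 → need 2² = 4 times as many samples.

Current: n = 37, width = 14.13
New: n = 148, width ≈ 6.78

Width reduced by factor of 14.13/6.78 = 2.08.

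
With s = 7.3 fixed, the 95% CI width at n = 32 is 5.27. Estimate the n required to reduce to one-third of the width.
n ≈ 288

CI width ∝ 1/√n
To reduce width by factor 3, need √n to grow by 3 → need 3² = 9 times as many samples.

Current: n = 32, width = 5.27
New: n = 288, width ≈ 1.69

Width reduced by factor of 5.27/1.69 = 3.12.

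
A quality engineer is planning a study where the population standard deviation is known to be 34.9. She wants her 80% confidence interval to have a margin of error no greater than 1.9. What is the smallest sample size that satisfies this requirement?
n ≥ 555

For margin E ≤ 1.9:
n ≥ (z* · σ / E)²
n ≥ (1.282 · 34.9 / 1.9)²
n ≥ 554.52

Minimum n = 555 (rounding up)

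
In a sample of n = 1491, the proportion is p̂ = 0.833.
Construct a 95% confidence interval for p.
(0.814, 0.852)

Proportion CI:
SE = √(p̂(1-p̂)/n) = √(0.833 · 0.167 / 1491) = 0.00966

z* = 1.960
Margin = z* · SE = 1.960 · 0.00966 = 0.0189

CI: 0.833 ± 0.0189 = (0.814, 0.852)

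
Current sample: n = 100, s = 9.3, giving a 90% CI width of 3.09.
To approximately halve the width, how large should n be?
n ≈ 400

CI width ∝ 1/√n
To reduce width by factor 2, need √n to grow by 2 → need 2² = 4 times as many samples.

Current: n = 100, width = 3.09
New: n = 400, width ≈ 1.53

Width reduced by factor of 3.09/1.53 = 2.02.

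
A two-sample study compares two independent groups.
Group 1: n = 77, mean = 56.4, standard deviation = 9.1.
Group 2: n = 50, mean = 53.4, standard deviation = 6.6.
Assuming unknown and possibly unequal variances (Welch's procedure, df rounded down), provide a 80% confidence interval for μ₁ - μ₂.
(1.20, 4.80)

Difference: x̄₁ - x̄₂ = 3.00
SE = √(s₁²/n₁ + s₂²/n₂) = √(9.1²/77 + 6.6²/50) = 1.3952
df = 123.40 → 123 (Welch–Satterthwaite, rounded down)
t* = 1.288

CI: 3.00 ± 1.288 · 1.3952 = 3.00 ± 1.80 = (1.20, 4.80)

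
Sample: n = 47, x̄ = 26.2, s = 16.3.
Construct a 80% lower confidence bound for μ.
μ ≥ 24.18

Lower bound (one-sided):
t* = 0.850 (one-sided for 80%)
Lower bound = x̄ - t* · s/√n = 26.2 - 0.850 · 16.3/√47 = 24.18

We are 80% confident that μ ≥ 24.18.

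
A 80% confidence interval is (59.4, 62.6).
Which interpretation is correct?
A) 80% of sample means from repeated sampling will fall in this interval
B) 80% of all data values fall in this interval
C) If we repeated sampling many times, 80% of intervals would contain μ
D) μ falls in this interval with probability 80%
C

A) Wrong — coverage applies to intervals containing μ, not to future x̄ values.
B) Wrong — a CI is about the parameter μ, not individual data values.
C) Correct — this is the frequentist long-run coverage interpretation.
D) Wrong — μ is fixed; the randomness lives in the interval, not in μ.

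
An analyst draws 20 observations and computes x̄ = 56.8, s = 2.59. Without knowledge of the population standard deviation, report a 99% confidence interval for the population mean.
(55.14, 58.46)

t-interval (σ unknown):
df = n - 1 = 19
t* = 2.861 for 99% confidence

Margin of error = t* · s/√n = 2.861 · 2.59/√20 = 1.66

CI: (55.14, 58.46)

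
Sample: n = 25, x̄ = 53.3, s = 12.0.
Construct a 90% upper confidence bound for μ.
μ ≤ 56.46

Upper bound (one-sided):
t* = 1.318 (one-sided for 90%)
Upper bound = x̄ + t* · s/√n = 53.3 + 1.318 · 12.0/√25 = 56.46

We are 90% confident that μ ≤ 56.46.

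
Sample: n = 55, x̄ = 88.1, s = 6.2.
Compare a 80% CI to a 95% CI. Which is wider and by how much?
95% CI is wider by 1.18

df = 54
80% CI: t* = 1.297, (87.02, 89.18), width = 2 · t* · s/√n = 2.17
95% CI: t* = 2.005, (86.42, 89.78), width = 2 · t* · s/√n = 3.35

The 95% CI is wider by 3.35 - 2.17 = 1.18.
Higher confidence requires a wider interval.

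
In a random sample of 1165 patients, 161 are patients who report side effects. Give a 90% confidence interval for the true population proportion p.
(0.122, 0.155)

Proportion CI:
p̂ = 161/1165 = 0.13820
SE = √(p̂(1-p̂)/n) = √(0.13820 · 0.86180 / 1165) = 0.01011

z* = 1.645
Margin = z* · SE = 1.645 · 0.01011 = 0.0166

CI: 0.13820 ± 0.0166 = (0.122, 0.155)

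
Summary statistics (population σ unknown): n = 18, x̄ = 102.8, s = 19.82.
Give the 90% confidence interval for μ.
(94.67, 110.93)

t-interval (σ unknown):
df = n - 1 = 17
t* = 1.740 for 90% confidence

Margin of error = t* · s/√n = 1.740 · 19.82/√18 = 8.13

CI: (94.67, 110.93)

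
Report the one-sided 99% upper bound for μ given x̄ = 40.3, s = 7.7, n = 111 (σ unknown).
μ ≤ 42.03

Upper bound (one-sided):
t* = 2.361 (one-sided for 99%)
Upper bound = x̄ + t* · s/√n = 40.3 + 2.361 · 7.7/√111 = 42.03

We are 99% confident that μ ≤ 42.03.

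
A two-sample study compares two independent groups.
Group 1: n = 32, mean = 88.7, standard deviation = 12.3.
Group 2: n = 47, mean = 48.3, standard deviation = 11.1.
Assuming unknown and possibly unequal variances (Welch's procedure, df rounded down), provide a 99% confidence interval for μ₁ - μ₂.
(33.20, 47.60)

Difference: x̄₁ - x̄₂ = 40.40
SE = √(s₁²/n₁ + s₂²/n₂) = √(12.3²/32 + 11.1²/47) = 2.7110
df = 62.05 → 62 (Welch–Satterthwaite, rounded down)
t* = 2.657

CI: 40.40 ± 2.657 · 2.7110 = 40.40 ± 7.20 = (33.20, 47.60)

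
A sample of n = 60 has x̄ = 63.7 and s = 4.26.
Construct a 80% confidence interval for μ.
(62.99, 64.41)

t-interval (σ unknown):
df = n - 1 = 59
t* = 1.296 for 80% confidence

Margin of error = t* · s/√n = 1.296 · 4.26/√60 = 0.71

CI: (62.99, 64.41)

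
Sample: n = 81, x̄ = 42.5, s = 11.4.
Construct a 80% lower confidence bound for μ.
μ ≥ 41.43

Lower bound (one-sided):
t* = 0.846 (one-sided for 80%)
Lower bound = x̄ - t* · s/√n = 42.5 - 0.846 · 11.4/√81 = 41.43

We are 80% confident that μ ≥ 41.43.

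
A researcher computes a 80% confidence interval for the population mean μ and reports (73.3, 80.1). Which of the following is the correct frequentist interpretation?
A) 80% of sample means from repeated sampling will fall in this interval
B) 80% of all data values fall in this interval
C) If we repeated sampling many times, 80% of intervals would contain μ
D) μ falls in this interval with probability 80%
C

A) Wrong — coverage applies to intervals containing μ, not to future x̄ values.
B) Wrong — a CI is about the parameter μ, not individual data values.
C) Correct — this is the frequentist long-run coverage interpretation.
D) Wrong — μ is fixed; the randomness lives in the interval, not in μ.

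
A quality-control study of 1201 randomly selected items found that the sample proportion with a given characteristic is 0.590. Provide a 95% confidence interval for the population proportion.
(0.562, 0.618)

Proportion CI:
SE = √(p̂(1-p̂)/n) = √(0.590 · 0.410 / 1201) = 0.01419

z* = 1.960
Margin = z* · SE = 1.960 · 0.01419 = 0.0278

CI: 0.590 ± 0.0278 = (0.562, 0.618)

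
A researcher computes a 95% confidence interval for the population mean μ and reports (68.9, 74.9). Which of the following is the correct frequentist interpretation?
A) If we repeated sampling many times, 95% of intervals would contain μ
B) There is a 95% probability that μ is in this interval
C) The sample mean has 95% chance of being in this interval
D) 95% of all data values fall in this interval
A

A) Correct — this is the frequentist long-run coverage interpretation.
B) Wrong — μ is fixed; the randomness lives in the interval, not in μ.
C) Wrong — x̄ is observed and sits in the interval by construction.
D) Wrong — a CI is about the parameter μ, not individual data values.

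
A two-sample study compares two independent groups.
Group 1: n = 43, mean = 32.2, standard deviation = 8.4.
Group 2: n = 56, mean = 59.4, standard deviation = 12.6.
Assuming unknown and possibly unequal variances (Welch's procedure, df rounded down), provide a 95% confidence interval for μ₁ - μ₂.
(-31.40, -23.00)

Difference: x̄₁ - x̄₂ = -27.20
SE = √(s₁²/n₁ + s₂²/n₂) = √(8.4²/43 + 12.6²/56) = 2.1156
df = 95.29 → 95 (Welch–Satterthwaite, rounded down)
t* = 1.985

CI: -27.20 ± 1.985 · 2.1156 = -27.20 ± 4.20 = (-31.40, -23.00)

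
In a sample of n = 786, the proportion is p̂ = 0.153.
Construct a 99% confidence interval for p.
(0.120, 0.186)

Proportion CI:
SE = √(p̂(1-p̂)/n) = √(0.153 · 0.847 / 786) = 0.01284

z* = 2.576
Margin = z* · SE = 2.576 · 0.01284 = 0.0331

CI: 0.153 ± 0.0331 = (0.120, 0.186)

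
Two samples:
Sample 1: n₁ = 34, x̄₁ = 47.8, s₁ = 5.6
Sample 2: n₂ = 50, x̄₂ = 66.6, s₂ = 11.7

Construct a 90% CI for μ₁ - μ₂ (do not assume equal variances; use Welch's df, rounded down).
(-21.99, -15.61)

Difference: x̄₁ - x̄₂ = -18.80
SE = √(s₁²/n₁ + s₂²/n₂) = √(5.6²/34 + 11.7²/50) = 1.9132
df = 74.95 → 74 (Welch–Satterthwaite, rounded down)
t* = 1.666

CI: -18.80 ± 1.666 · 1.9132 = -18.80 ± 3.19 = (-21.99, -15.61)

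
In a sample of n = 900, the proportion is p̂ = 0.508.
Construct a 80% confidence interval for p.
(0.487, 0.529)

Proportion CI:
SE = √(p̂(1-p̂)/n) = √(0.508 · 0.492 / 900) = 0.01666

z* = 1.282
Margin = z* · SE = 1.282 · 0.01666 = 0.0214

CI: 0.508 ± 0.0214 = (0.487, 0.529)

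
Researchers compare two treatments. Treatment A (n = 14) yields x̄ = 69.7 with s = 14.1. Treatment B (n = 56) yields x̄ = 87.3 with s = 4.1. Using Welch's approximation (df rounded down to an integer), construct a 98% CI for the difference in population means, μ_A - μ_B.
(-27.69, -7.51)

Difference: x̄₁ - x̄₂ = -17.60
SE = √(s₁²/n₁ + s₂²/n₂) = √(14.1²/14 + 4.1²/56) = 3.8080
df = 13.55 → 13 (Welch–Satterthwaite, rounded down)
t* = 2.650

CI: -17.60 ± 2.650 · 3.8080 = -17.60 ± 10.09 = (-27.69, -7.51)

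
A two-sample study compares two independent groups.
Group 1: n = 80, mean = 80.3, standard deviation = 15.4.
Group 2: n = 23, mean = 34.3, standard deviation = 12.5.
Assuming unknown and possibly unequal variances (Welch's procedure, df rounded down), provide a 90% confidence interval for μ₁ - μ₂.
(40.75, 51.25)

Difference: x̄₁ - x̄₂ = 46.00
SE = √(s₁²/n₁ + s₂²/n₂) = √(15.4²/80 + 12.5²/23) = 3.1238
df = 43.10 → 43 (Welch–Satterthwaite, rounded down)
t* = 1.681

CI: 46.00 ± 1.681 · 3.1238 = 46.00 ± 5.25 = (40.75, 51.25)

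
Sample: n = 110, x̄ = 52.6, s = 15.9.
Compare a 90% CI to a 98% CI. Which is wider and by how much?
98% CI is wider by 2.13

df = 109
90% CI: t* = 1.659, (50.08, 55.12), width = 2 · t* · s/√n = 5.03
98% CI: t* = 2.361, (49.02, 56.18), width = 2 · t* · s/√n = 7.16

The 98% CI is wider by 7.16 - 5.03 = 2.13.
Higher confidence requires a wider interval.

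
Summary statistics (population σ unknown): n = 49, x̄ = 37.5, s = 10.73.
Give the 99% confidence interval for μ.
(33.39, 41.61)

t-interval (σ unknown):
df = n - 1 = 48
t* = 2.682 for 99% confidence

Margin of error = t* · s/√n = 2.682 · 10.73/√49 = 4.11

CI: (33.39, 41.61)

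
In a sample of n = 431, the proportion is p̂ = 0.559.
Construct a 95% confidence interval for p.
(0.512, 0.606)

Proportion CI:
SE = √(p̂(1-p̂)/n) = √(0.559 · 0.441 / 431) = 0.02392

z* = 1.960
Margin = z* · SE = 1.960 · 0.02392 = 0.0469

CI: 0.559 ± 0.0469 = (0.512, 0.606)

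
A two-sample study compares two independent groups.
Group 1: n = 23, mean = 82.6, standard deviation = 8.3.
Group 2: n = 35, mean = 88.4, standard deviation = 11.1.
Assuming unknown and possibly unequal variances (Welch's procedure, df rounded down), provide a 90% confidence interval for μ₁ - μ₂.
(-10.07, -1.53)

Difference: x̄₁ - x̄₂ = -5.80
SE = √(s₁²/n₁ + s₂²/n₂) = √(8.3²/23 + 11.1²/35) = 2.5525
df = 54.97 → 54 (Welch–Satterthwaite, rounded down)
t* = 1.674

CI: -5.80 ± 1.674 · 2.5525 = -5.80 ± 4.27 = (-10.07, -1.53)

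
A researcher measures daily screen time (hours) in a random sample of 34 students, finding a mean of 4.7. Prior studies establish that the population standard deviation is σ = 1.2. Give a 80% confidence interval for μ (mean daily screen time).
(4.44, 4.96)

z-interval (σ known):
z* = 1.282 for 80% confidence

Margin of error = z* · σ/√n = 1.282 · 1.2/√34 = 0.26

CI: (4.7 - 0.26, 4.7 + 0.26) = (4.44, 4.96)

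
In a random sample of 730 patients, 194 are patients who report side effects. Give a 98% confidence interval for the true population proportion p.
(0.228, 0.304)

Proportion CI:
p̂ = 194/730 = 0.26575
SE = √(p̂(1-p̂)/n) = √(0.26575 · 0.73425 / 730) = 0.01635

z* = 2.326
Margin = z* · SE = 2.326 · 0.01635 = 0.0380

CI: 0.26575 ± 0.0380 = (0.228, 0.304)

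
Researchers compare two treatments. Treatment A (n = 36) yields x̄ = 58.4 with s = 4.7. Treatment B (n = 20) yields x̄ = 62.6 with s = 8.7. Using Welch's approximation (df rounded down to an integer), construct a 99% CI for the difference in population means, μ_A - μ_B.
(-10.04, 1.64)

Difference: x̄₁ - x̄₂ = -4.20
SE = √(s₁²/n₁ + s₂²/n₂) = √(4.7²/36 + 8.7²/20) = 2.0972
df = 25.30 → 25 (Welch–Satterthwaite, rounded down)
t* = 2.787

CI: -4.20 ± 2.787 · 2.0972 = -4.20 ± 5.84 = (-10.04, 1.64)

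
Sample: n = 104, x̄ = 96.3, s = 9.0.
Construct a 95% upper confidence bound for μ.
μ ≤ 97.76

Upper bound (one-sided):
t* = 1.660 (one-sided for 95%)
Upper bound = x̄ + t* · s/√n = 96.3 + 1.660 · 9.0/√104 = 97.76

We are 95% confident that μ ≤ 97.76.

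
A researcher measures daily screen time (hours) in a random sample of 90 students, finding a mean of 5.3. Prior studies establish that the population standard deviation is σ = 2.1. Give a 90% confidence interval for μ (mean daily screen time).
(4.94, 5.66)

z-interval (σ known):
z* = 1.645 for 90% confidence

Margin of error = z* · σ/√n = 1.645 · 2.1/√90 = 0.36

CI: (5.3 - 0.36, 5.3 + 0.36) = (4.94, 5.66)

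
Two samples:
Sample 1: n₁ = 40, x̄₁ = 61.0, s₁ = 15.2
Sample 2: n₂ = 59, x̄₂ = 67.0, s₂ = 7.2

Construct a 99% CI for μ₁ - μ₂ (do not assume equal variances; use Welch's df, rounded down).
(-12.91, 0.91)

Difference: x̄₁ - x̄₂ = -6.00
SE = √(s₁²/n₁ + s₂²/n₂) = √(15.2²/40 + 7.2²/59) = 2.5797
df = 50.97 → 50 (Welch–Satterthwaite, rounded down)
t* = 2.678

CI: -6.00 ± 2.678 · 2.5797 = -6.00 ± 6.91 = (-12.91, 0.91)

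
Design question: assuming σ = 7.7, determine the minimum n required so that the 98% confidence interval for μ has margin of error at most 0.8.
n ≥ 502

For margin E ≤ 0.8:
n ≥ (z* · σ / E)²
n ≥ (2.326 · 7.7 / 0.8)²
n ≥ 501.21

Minimum n = 502 (rounding up)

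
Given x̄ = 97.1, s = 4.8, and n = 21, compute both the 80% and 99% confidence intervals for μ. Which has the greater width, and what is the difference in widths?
99% CI is wider by 3.18

df = 20
80% CI: t* = 1.325, (95.71, 98.49), width = 2 · t* · s/√n = 2.78
99% CI: t* = 2.845, (94.12, 100.08), width = 2 · t* · s/√n = 5.96

The 99% CI is wider by 5.96 - 2.78 = 3.18.
Higher confidence requires a wider interval.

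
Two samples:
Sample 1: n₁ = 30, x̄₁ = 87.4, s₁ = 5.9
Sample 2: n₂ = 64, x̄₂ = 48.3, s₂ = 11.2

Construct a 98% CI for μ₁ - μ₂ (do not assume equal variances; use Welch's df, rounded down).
(34.92, 43.28)

Difference: x̄₁ - x̄₂ = 39.10
SE = √(s₁²/n₁ + s₂²/n₂) = √(5.9²/30 + 11.2²/64) = 1.7664
df = 90.65 → 90 (Welch–Satterthwaite, rounded down)
t* = 2.368

CI: 39.10 ± 2.368 · 1.7664 = 39.10 ± 4.18 = (34.92, 43.28)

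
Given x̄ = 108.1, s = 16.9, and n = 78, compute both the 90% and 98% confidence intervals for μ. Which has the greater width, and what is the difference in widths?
98% CI is wider by 2.72

df = 77
90% CI: t* = 1.665, (104.91, 111.29), width = 2 · t* · s/√n = 6.37
98% CI: t* = 2.376, (103.55, 112.65), width = 2 · t* · s/√n = 9.09

The 98% CI is wider by 9.09 - 6.37 = 2.72.
Higher confidence requires a wider interval.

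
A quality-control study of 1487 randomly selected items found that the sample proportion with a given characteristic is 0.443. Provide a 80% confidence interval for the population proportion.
(0.426, 0.460)

Proportion CI:
SE = √(p̂(1-p̂)/n) = √(0.443 · 0.557 / 1487) = 0.01288

z* = 1.282
Margin = z* · SE = 1.282 · 0.01288 = 0.0165

CI: 0.443 ± 0.0165 = (0.426, 0.460)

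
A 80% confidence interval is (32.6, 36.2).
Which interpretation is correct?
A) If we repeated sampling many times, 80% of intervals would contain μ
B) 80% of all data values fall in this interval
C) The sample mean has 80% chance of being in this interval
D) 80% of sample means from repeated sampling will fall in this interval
A

A) Correct — this is the frequentist long-run coverage interpretation.
B) Wrong — a CI is about the parameter μ, not individual data values.
C) Wrong — x̄ is observed and sits in the interval by construction.
D) Wrong — coverage applies to intervals containing μ, not to future x̄ values.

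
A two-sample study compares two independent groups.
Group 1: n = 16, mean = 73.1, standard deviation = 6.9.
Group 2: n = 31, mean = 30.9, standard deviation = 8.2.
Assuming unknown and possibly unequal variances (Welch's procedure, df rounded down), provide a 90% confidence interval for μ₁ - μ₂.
(38.37, 46.03)

Difference: x̄₁ - x̄₂ = 42.20
SE = √(s₁²/n₁ + s₂²/n₂) = √(6.9²/16 + 8.2²/31) = 2.2682
df = 35.43 → 35 (Welch–Satterthwaite, rounded down)
t* = 1.690

CI: 42.20 ± 1.690 · 2.2682 = 42.20 ± 3.83 = (38.37, 46.03)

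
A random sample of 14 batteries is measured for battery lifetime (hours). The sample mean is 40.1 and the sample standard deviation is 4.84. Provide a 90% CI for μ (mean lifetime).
(37.81, 42.39)

t-interval (σ unknown):
df = n - 1 = 13
t* = 1.771 for 90% confidence

Margin of error = t* · s/√n = 1.771 · 4.84/√14 = 2.29

CI: (37.81, 42.39)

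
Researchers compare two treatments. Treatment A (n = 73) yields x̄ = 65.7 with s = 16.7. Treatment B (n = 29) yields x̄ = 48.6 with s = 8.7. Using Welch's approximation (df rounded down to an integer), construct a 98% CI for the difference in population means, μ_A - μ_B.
(11.10, 23.10)

Difference: x̄₁ - x̄₂ = 17.10
SE = √(s₁²/n₁ + s₂²/n₂) = √(16.7²/73 + 8.7²/29) = 2.5358
df = 92.71 → 92 (Welch–Satterthwaite, rounded down)
t* = 2.368

CI: 17.10 ± 2.368 · 2.5358 = 17.10 ± 6.00 = (11.10, 23.10)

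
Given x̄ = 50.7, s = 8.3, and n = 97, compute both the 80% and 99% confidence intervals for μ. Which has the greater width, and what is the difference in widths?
99% CI is wider by 2.26

df = 96
80% CI: t* = 1.290, (49.61, 51.79), width = 2 · t* · s/√n = 2.17
99% CI: t* = 2.628, (48.49, 52.91), width = 2 · t* · s/√n = 4.43

The 99% CI is wider by 4.43 - 2.17 = 2.26.
Higher confidence requires a wider interval.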